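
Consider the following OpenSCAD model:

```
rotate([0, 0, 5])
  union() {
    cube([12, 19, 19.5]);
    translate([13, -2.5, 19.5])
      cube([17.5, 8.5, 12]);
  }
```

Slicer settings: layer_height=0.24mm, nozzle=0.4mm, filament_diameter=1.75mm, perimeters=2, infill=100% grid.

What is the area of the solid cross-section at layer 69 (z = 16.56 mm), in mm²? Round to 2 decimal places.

228.00 mm²

At z = 16.56 mm: the cube is present — its section is the full 12×19 rectangle (area 228.00 mm²); the cube at (13, -2.5) does not reach this height (z outside [19.5, 31.5]); Combining (union): only the 12×19 cube is present, so the union is just that shape — area = 228.00 mm²; (whole slice rotated 5° about Z — lengths, areas and connectivity unchanged). Overall, the cross-section is a single solid region. Net area = 228.00 mm².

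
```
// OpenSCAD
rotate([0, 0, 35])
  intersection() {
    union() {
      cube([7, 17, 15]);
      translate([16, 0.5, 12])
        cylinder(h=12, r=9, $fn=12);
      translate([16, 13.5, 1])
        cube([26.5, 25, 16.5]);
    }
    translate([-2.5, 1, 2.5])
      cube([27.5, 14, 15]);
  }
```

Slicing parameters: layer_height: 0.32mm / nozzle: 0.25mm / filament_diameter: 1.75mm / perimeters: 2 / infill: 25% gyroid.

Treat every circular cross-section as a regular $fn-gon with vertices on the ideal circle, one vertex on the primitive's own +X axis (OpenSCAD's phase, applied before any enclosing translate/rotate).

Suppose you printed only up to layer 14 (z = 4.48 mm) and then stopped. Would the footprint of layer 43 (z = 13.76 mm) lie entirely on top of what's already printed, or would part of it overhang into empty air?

Compare the two slices. At z = 4.48: the 7×17 cube contributes its full rectangle (area 119.00 mm²); the cylinder at (16, 0.5) is absent (z outside [12, 24]); the cube at (16, 13.5) is present — its section is the full 26.5×25 rectangle (area 662.50 mm²); Combining (union): the 2 present regions are separate (no shared area or edge), so areas and boundary lengths simply add and each stays a separate island — area = 781.50 mm²; the cube at (-2.5, 1) (footprint 27.5×14) is included at this height (area 385.00 mm²); Taking the intersection: the 27.5×14 cube at (-2.5, 1) partially overlaps the result so far; clipping to the common part keeps 111.50 mm² — area = 111.50 mm²; (whole slice rotated 35° about Z — lengths, areas and connectivity unchanged). At z = 13.76: the 7×17 cube contributes its full rectangle (area 119.00 mm²); the r=9 cylinder at (16, 0.5) contributes a regular 12-gon of circumradius 9 (area = (12/2)·9.000²·sin(360°/12) = 243.00 mm²); the 26.5×25 cube at (16, 13.5) contributes its full rectangle (area 662.50 mm²); Merging all regions: the 3 present regions are separate (no shared area or edge), so areas and boundary lengths simply add and each stays a separate island — area = 1024.50 mm²; the 27.5×14 cube at (-2.5, 1) contributes its full rectangle (area 385.00 mm²); After intersecting: the 27.5×14 cube at (-2.5, 1) partially overlaps that combined region; clipping to the common part keeps 224.07 mm² — area = 224.07 mm²; (whole slice rotated 35° about Z — lengths, areas and connectivity unchanged). Checking containment: at z = 13.76 the cross-section extends beyond the z = 4.48 cross-section by about 112.57 mm².

part overhangs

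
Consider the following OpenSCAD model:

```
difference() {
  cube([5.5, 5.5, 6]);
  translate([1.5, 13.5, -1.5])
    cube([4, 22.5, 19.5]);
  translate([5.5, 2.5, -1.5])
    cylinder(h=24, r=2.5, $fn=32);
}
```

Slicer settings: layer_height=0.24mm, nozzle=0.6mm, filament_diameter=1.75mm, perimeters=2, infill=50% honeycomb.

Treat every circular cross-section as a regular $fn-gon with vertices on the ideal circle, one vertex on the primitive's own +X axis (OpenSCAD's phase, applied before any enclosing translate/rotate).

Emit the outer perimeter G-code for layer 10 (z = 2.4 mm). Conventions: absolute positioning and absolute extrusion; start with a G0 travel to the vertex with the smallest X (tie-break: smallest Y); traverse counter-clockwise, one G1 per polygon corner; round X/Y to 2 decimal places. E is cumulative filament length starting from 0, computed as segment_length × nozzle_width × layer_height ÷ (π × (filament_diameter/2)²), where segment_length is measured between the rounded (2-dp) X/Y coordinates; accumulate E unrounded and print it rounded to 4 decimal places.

At z = 2.4 mm: the cube is present — its section is the full 5.5×5.5 rectangle; the cube at (1.5, 13.5) is present — its section is the full 4×22.5 rectangle; the r=2.5 cylinder at (5.5, 2.5) contributes a regular 32-gon of circumradius 2.5; Taking the first minus the rest: starting from the 5.5×5.5 cube, the 4×22.5 cube at (1.5, 13.5) misses the remaining region (no effect); the r=2.5 cylinder at (5.5, 2.5) partially overlaps it — only the 9.75 mm² overlap (of its 19.51 mm²) is removed, clipping the outline — 1 connected region. The outline is a single polygon with 20 vertices. Extrusion per mm of travel: 0.6 × 0.24 / (π × 0.875²) = 0.059868. Accumulating E over each segment gives final E = 1.4874.

G0 X0.00 Y0.00 Z2.40
G1 X5.50 Y0.00 E0.3293
G1 X5.01 Y0.05 E0.3588
G1 X4.54 Y0.19 E0.3881
G1 X4.11 Y0.42 E0.4173
G1 X3.73 Y0.73 E0.4467
G1 X3.42 Y1.11 E0.4760
G1 X3.19 Y1.54 E0.5052
G1 X3.05 Y2.01 E0.5346
G1 X3.00 Y2.50 E0.5641
G1 X3.05 Y2.99 E0.5936
G1 X3.19 Y3.46 E0.6229
G1 X3.42 Y3.89 E0.6521
G1 X3.73 Y4.27 E0.6815
G1 X4.11 Y4.58 E0.7108
G1 X4.54 Y4.81 E0.7400
G1 X5.01 Y4.95 E0.7694
G1 X5.50 Y5.00 E0.7989
G1 X5.50 Y5.50 E0.8288
G1 X0.00 Y5.50 E1.1581
G1 X0.00 Y0.00 E1.4874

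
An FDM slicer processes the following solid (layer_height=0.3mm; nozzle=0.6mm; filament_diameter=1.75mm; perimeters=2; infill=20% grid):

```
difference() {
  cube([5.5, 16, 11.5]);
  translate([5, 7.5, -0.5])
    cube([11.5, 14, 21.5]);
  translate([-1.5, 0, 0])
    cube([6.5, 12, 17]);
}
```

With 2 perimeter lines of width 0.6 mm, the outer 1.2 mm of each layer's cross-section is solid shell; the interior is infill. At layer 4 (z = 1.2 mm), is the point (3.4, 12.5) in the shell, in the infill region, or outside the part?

shell

At z = 1.2 mm: the cube (footprint 5.5×16) is included at this height; the cube at (5, 7.5) (footprint 11.5×14) is included at this height; the 6.5×12 cube at (-1.5, 0) contributes its full rectangle; After the difference (first − rest): starting from the 5.5×16 cube, the 11.5×14 cube at (5, 7.5) partially overlaps it — only the 4.25 mm² overlap (of its 161.00 mm²) is removed, clipping the outline; the 6.5×12 cube at (-1.5, 0) partially overlaps it — only the 60.00 mm² overlap (of its 78.00 mm²) is removed, clipping the outline — 2 connected regions. Overall, the cross-section has 2 separate islands. The nearest boundary edge runs (5.00, 12.00)→(0.00, 12.00); distance from the point to it = 0.50 mm. (Shell/infill is judged within the island containing the point — the largest one.) The point is inside the cross-section, 0.50 mm from the nearest boundary — within the 1.2 mm shell band (2 × 0.6).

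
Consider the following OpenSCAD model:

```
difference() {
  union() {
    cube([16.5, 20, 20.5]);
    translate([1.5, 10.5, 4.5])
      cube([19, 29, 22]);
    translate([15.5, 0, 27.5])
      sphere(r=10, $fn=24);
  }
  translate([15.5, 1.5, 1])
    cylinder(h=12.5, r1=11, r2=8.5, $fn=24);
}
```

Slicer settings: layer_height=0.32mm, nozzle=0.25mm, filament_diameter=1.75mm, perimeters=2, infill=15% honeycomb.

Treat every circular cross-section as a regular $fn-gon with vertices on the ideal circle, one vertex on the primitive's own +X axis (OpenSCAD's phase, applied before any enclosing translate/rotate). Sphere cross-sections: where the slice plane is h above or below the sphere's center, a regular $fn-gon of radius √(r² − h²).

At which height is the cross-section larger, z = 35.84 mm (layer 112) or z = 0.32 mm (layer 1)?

layer 1 (z = 0.32 mm)

Layer 112 (z = 35.84): the cube is not intersected at this z (z outside [0, 20.5]); the cube at (1.5, 10.5) is not intersected at this z (z outside [4.5, 26.5]); the r=10 sphere at (15.5, 0) contributes a regular 24-gon of circumradius √(10²−8.34²) = 5.518 (area = (24/2)·5.518²·sin(360°/24) = 94.56 mm²); Taking the union: only the r=10 sphere at (15.5, 0) is present, so the union is just that shape — area = 94.56 mm²; the cone at (15.5, 1.5) is not intersected at this z (z outside [1, 13.5]); After the difference (first − rest): none of the subtracted shapes is present at this height, so the result so far is unchanged — area = 94.56 mm². So its area = 94.56 mm². Layer 1 (z = 0.32): the cube (footprint 16.5×20) is included at this height (area 330.00 mm²); the cube at (1.5, 10.5) does not reach this height (z outside [4.5, 26.5]); the sphere at (15.5, 0) is absent (|z−center|=27.180 > r=10); Combining (union): only the 16.5×20 cube is present, so the union is just that shape — area = 330.00 mm²; the cone at (15.5, 1.5) does not reach this height (z outside [1, 13.5]); Subtracting the remaining from the first: none of the subtracted shapes is present at this height, so the result so far is unchanged — area = 330.00 mm². So its area = 330.00 mm². Layer 1 is larger (330.00 vs 94.56 mm²).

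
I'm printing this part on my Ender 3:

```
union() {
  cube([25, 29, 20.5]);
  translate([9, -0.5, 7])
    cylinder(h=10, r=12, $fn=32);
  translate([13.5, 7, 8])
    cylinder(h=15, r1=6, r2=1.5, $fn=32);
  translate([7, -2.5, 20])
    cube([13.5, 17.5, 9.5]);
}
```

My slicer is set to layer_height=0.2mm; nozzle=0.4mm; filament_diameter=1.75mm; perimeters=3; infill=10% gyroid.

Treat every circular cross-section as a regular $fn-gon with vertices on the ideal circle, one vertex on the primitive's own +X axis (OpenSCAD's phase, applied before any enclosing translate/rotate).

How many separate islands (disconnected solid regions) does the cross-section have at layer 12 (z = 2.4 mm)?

1

At z = 2.4 mm: the cube (footprint 25×29) is included at this height; the cylinder at (9, -0.5) does not reach this height (z outside [7, 17]); the cone at (13.5, 7) is absent (z outside [8, 23]); the cube at (7, -2.5) is absent (z outside [20, 29.5]); Combining (union): only the 25×29 cube is present, so the union is just that shape — 1 connected region. Overall, the cross-section is a single solid region. Island count = 1.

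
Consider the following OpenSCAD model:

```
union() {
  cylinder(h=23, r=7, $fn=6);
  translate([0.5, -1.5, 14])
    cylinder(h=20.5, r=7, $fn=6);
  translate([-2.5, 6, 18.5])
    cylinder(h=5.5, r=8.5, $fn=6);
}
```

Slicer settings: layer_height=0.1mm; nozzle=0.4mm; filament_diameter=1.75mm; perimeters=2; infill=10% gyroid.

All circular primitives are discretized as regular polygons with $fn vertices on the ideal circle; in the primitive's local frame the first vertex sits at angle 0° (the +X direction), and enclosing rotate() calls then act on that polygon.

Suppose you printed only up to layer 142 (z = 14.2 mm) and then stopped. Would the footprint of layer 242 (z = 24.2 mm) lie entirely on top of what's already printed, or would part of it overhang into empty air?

Compare the two slices. At z = 14.2: the cylinder: section is a regular 6-gon, circumradius r=7 (area = (6/2)·7.000²·sin(360°/6) = 127.31 mm²); the r=7 cylinder at (0.5, -1.5) contributes a regular 6-gon of circumradius 7 (area = (6/2)·7.000²·sin(360°/6) = 127.31 mm²); the cylinder at (-2.5, 6) is not intersected at this z (z outside [18.5, 24]); Taking the union: the regions partially overlap — summed areas 254.61 mm² minus the doubly-counted overlap 106.74 mm² gives 147.87 mm² — area = 147.87 mm². At z = 24.2: the cylinder is not intersected at this z (z outside [0, 23]); the r=7 cylinder at (0.5, -1.5) contributes a regular 6-gon of circumradius 7 (area = (6/2)·7.000²·sin(360°/6) = 127.31 mm²); the cylinder at (-2.5, 6) is absent (z outside [18.5, 24]); Taking the union: only the r=7 cylinder at (0.5, -1.5) is present, so the union is just that shape — area = 127.31 mm². Checking containment: the cross-section at z = 24.2 is a subset of the cross-section at z = 14.2.

entirely on top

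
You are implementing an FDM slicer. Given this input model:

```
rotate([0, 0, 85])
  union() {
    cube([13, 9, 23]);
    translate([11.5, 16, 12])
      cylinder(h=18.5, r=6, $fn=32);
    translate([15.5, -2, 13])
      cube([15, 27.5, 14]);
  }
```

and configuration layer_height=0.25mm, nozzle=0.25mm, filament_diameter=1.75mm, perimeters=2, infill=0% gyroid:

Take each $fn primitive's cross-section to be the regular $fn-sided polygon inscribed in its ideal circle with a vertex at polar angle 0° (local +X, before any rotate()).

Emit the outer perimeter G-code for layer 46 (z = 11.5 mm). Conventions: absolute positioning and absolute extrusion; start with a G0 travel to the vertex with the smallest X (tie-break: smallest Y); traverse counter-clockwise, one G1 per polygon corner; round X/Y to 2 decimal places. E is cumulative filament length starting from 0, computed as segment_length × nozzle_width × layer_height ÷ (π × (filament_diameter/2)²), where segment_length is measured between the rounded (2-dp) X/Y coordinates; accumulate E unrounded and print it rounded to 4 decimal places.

G0 X-8.97 Y0.78 Z11.50
G1 X0.00 Y0.00 E0.2340
G1 X1.13 Y12.95 E0.5717
G1 X-7.83 Y13.73 E0.8054
G1 X-8.97 Y0.78 E1.1432

At z = 11.5 mm: the cube (footprint 13×9) is included at this height; the cylinder at (11.5, 16) does not reach this height (z outside [12, 30.5]); the cube at (15.5, -2) does not reach this height (z outside [13, 27]); Taking the union: only the 13×9 cube is present, so the union is just that shape — 1 connected region; (whole slice rotated 85° about Z — lengths, areas and connectivity unchanged). The outline is a single polygon with 4 vertices. Extrusion per mm of travel: 0.25 × 0.25 / (π × 0.875²) = 0.025984. Accumulating E over each segment gives final E = 1.1432.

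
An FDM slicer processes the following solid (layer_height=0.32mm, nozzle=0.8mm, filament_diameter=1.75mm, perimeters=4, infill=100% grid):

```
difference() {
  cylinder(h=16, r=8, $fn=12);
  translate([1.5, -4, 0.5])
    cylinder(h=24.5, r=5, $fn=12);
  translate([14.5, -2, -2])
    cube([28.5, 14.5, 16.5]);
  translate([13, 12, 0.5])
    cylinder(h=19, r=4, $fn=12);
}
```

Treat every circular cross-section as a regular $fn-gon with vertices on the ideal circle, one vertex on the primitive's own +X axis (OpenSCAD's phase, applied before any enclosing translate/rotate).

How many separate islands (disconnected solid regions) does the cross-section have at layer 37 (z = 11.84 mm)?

1

At z = 11.84 mm: the r=8 cylinder contributes a regular 12-gon of circumradius 8; the r=5 cylinder at (1.5, -4) contributes a regular 12-gon of circumradius 5; the cube at (14.5, -2) is present — its section is the full 28.5×14.5 rectangle; the cylinder at (13, 12): section is a regular 12-gon, circumradius r=4; After the difference (first − rest): starting from the r=8 cylinder, the r=5 cylinder at (1.5, -4) partially overlaps it — only the 66.23 mm² overlap (of its 75.00 mm²) is removed, clipping the outline; the 28.5×14.5 cube at (14.5, -2) misses the remaining region (no effect); the r=4 cylinder at (13, 12) misses the remaining region (no effect) — 1 connected region. Overall, the cross-section is a single solid region. Island count = 1.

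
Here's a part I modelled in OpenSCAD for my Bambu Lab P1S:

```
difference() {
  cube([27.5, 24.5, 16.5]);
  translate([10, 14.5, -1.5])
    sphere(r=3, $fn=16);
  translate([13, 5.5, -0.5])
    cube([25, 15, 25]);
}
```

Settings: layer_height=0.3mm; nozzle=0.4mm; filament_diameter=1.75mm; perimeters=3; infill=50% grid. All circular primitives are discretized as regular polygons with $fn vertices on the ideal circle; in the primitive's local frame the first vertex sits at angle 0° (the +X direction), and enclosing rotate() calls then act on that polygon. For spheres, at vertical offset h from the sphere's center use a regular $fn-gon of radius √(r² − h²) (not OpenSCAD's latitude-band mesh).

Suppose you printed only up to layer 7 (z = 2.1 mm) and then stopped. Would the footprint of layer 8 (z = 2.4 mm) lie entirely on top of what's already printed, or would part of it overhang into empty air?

entirely on top

Compare the two slices. At z = 2.1: the cube is present — its section is the full 27.5×24.5 rectangle (area 673.75 mm²); the sphere at (10, 14.5) is absent (|z−center|=3.600 > r=3); the cube at (13, 5.5) (footprint 25×15) is included at this height (area 375.00 mm²); Subtracting the remaining from the first: starting from the 27.5×24.5 cube (673.75 mm²), the 25×15 cube at (13, 5.5) partially overlaps it — only the 217.50 mm² overlap (of its 375.00 mm²) is removed, clipping the outline — area = 456.25 mm². At z = 2.4: the cube (footprint 27.5×24.5) is included at this height (area 673.75 mm²); the sphere at (10, 14.5) does not reach this height (|z−center|=3.900 > r=3); the cube at (13, 5.5) is present — its section is the full 25×15 rectangle (area 375.00 mm²); Taking the first minus the rest: starting from the 27.5×24.5 cube (673.75 mm²), the 25×15 cube at (13, 5.5) partially overlaps it — only the 217.50 mm² overlap (of its 375.00 mm²) is removed, clipping the outline — area = 456.25 mm². Checking containment: the cross-section at z = 2.4 is a subset of the cross-section at z = 2.1.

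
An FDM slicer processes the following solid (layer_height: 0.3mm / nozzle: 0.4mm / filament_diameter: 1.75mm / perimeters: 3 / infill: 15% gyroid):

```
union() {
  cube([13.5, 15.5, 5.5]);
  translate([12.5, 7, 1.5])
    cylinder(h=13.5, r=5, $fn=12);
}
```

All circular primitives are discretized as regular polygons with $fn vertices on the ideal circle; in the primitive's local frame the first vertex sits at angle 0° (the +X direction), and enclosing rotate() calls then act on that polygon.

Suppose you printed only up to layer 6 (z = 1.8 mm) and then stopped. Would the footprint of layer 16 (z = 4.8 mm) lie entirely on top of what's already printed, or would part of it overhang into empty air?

Compare the two slices. At z = 1.8: the cube is present — its section is the full 13.5×15.5 rectangle (area 209.25 mm²); the r=5 cylinder at (12.5, 7) contributes a regular 12-gon of circumradius 5 (area = (12/2)·5.000²·sin(360°/12) = 75.00 mm²); Merging all regions: the regions partially overlap — summed areas 284.25 mm² minus the doubly-counted overlap 47.23 mm² gives 237.02 mm² — area = 237.02 mm². At z = 4.8: the 13.5×15.5 cube contributes its full rectangle (area 209.25 mm²); the r=5 cylinder at (12.5, 7) gives a regular 12-gon of circumradius 5 (constant along its height) (area = (12/2)·5.000²·sin(360°/12) = 75.00 mm²); Merging all regions: the regions partially overlap — summed areas 284.25 mm² minus the doubly-counted overlap 47.23 mm² gives 237.02 mm² — area = 237.02 mm². Checking containment: the cross-section at z = 4.8 is a subset of the cross-section at z = 1.8.

entirely on top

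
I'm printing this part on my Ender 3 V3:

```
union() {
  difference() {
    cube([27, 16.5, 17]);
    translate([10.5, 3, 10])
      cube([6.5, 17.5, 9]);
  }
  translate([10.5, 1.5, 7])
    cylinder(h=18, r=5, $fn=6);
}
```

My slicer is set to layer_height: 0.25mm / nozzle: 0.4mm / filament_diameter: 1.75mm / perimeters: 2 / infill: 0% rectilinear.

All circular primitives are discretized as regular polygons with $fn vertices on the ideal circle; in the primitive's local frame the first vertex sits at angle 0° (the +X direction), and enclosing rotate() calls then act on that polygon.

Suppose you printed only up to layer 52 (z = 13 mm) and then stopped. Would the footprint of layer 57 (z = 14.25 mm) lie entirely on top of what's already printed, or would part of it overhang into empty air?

Compare the two slices. At z = 13: the cube is present — its section is the full 27×16.5 rectangle (area 445.50 mm²); the cube at (10.5, 3) (footprint 6.5×17.5) is included at this height (area 113.75 mm²); Taking the first minus the rest: starting from the 27×16.5 cube (445.50 mm²), the 6.5×17.5 cube at (10.5, 3) partially overlaps it — only the 87.75 mm² overlap (of its 113.75 mm²) is removed, clipping the outline — area = 357.75 mm²; the cylinder at (10.5, 1.5): section is a regular 6-gon, circumradius r=5 (area = (6/2)·5.000²·sin(360°/6) = 64.95 mm²); Taking the union: the regions partially overlap — summed areas 422.70 mm² minus the doubly-counted overlap 36.79 mm² gives 385.91 mm² — area = 385.91 mm². At z = 14.25: the cube is present — its section is the full 27×16.5 rectangle (area 445.50 mm²); the 6.5×17.5 cube at (10.5, 3) contributes its full rectangle (area 113.75 mm²); Subtracting the remaining from the first: starting from the 27×16.5 cube (445.50 mm²), the 6.5×17.5 cube at (10.5, 3) partially overlaps it — only the 87.75 mm² overlap (of its 113.75 mm²) is removed, clipping the outline — area = 357.75 mm²; the r=5 cylinder at (10.5, 1.5) gives a regular 6-gon of circumradius 5 (constant along its height) (area = (6/2)·5.000²·sin(360°/6) = 64.95 mm²); Merging all regions: the regions partially overlap — summed areas 422.70 mm² minus the doubly-counted overlap 36.79 mm² gives 385.91 mm² — area = 385.91 mm². Checking containment: the cross-section at z = 14.25 is a subset of the cross-section at z = 13.

entirely on top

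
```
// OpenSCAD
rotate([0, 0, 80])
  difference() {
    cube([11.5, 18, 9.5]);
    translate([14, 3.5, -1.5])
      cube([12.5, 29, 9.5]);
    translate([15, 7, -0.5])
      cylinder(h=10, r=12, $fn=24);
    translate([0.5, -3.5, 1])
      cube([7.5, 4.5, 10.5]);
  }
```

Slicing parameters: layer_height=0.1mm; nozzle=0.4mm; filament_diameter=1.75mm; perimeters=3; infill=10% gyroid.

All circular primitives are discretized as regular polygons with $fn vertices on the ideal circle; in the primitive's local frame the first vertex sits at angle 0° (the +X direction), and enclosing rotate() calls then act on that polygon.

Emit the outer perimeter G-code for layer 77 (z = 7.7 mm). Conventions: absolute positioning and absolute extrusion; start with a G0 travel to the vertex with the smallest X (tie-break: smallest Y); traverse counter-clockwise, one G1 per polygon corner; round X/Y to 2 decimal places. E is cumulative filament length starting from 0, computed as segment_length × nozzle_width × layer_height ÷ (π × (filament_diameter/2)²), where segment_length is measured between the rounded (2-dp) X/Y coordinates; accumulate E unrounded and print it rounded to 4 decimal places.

At z = 7.7 mm: the cube (footprint 11.5×18) is included at this height; the 12.5×29 cube at (14, 3.5) contributes its full rectangle; the r=12 cylinder at (15, 7) gives a regular 24-gon of circumradius 12 (constant along its height); the cube at (0.5, -3.5) is present — its section is the full 7.5×4.5 rectangle; Subtracting the remaining from the first: starting from the 11.5×18 cube, the 12.5×29 cube at (14, 3.5) misses the remaining region (no effect); the r=12 cylinder at (15, 7) partially overlaps it — only the 124.37 mm² overlap (of its 447.24 mm²) is removed, clipping the outline; the 7.5×4.5 cube at (0.5, -3.5) partially overlaps it — only the 4.49 mm² overlap (of its 33.75 mm²) is removed, clipping the outline — 1 connected region; (rotated 80° about Z; rotation is an isometry so areas/perimeters/island counts are preserved). The outline is a single polygon with 12 vertices. Extrusion per mm of travel: 0.4 × 0.1 / (π × 0.875²) = 0.016630. Accumulating E over each segment gives final E = 0.9057.

G0 X-17.73 Y3.13 Z7.70
G1 X0.00 Y0.00 E0.2994
G1 X0.09 Y0.49 E0.3077
G1 X-0.90 Y0.67 E0.3244
G1 X-0.18 Y4.71 E0.3927
G1 X-3.24 Y4.03 E0.4448
G1 X-6.37 Y4.17 E0.4969
G1 X-9.36 Y5.11 E0.5490
G1 X-12.00 Y6.80 E0.6012
G1 X-14.12 Y9.10 E0.6532
G1 X-15.57 Y11.88 E0.7053
G1 X-15.91 Y13.43 E0.7317
G1 X-17.73 Y3.13 E0.9057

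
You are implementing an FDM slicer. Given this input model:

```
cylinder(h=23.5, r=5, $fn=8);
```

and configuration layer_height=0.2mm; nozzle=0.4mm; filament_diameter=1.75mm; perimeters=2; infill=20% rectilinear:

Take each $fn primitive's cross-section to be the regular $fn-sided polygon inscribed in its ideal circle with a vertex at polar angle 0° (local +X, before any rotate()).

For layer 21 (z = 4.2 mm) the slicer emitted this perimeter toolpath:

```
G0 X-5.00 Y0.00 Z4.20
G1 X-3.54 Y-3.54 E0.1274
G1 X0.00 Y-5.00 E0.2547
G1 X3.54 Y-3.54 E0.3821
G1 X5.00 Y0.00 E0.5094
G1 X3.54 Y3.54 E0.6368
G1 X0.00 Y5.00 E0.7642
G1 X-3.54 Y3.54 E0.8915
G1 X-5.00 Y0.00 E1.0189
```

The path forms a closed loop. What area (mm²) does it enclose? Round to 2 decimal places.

Apply the shoelace formula to the sequence of (X, Y) vertices; enclosed area = 70.80 mm².

70.80 mm²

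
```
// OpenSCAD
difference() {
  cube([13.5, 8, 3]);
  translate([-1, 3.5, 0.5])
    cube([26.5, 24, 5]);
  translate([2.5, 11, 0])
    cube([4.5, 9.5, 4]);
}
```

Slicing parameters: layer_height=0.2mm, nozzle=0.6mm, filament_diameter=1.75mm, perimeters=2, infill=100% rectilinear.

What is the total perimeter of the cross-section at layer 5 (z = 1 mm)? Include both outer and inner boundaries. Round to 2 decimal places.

At z = 1 mm: the cube (footprint 13.5×8) is included at this height (perimeter 43.00 mm); the cube at (-1, 3.5) is present — its section is the full 26.5×24 rectangle (perimeter 101.00 mm); the cube at (2.5, 11) is present — its section is the full 4.5×9.5 rectangle (perimeter 28.00 mm); Subtracting the remaining from the first: starting from the 13.5×8 cube, the 26.5×24 cube at (-1, 3.5) partially overlaps it — only the 60.75 mm² overlap (of its 636.00 mm²) is removed, clipping the outline; the 4.5×9.5 cube at (2.5, 11) misses the remaining region (no effect) — boundary = 34.00 mm. Overall, the cross-section is a single solid region. Total boundary length (outer) = 34.00 mm.

34.00 mm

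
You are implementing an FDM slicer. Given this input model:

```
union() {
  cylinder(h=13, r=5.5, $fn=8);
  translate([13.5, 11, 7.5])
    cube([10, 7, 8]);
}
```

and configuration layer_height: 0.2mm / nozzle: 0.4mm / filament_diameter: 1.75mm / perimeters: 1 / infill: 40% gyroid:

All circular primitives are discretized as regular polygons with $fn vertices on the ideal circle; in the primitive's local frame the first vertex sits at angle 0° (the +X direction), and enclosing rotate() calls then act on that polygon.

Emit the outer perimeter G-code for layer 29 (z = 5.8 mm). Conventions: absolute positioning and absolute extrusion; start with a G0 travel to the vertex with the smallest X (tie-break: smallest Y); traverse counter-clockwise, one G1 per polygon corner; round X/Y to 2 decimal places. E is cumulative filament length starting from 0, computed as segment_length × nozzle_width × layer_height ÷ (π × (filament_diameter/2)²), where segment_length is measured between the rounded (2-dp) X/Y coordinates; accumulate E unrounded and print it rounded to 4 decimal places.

G0 X-5.50 Y0.00 Z5.80
G1 X-3.89 Y-3.89 E0.1400
G1 X0.00 Y-5.50 E0.2801
G1 X3.89 Y-3.89 E0.4201
G1 X5.50 Y0.00 E0.5601
G1 X3.89 Y3.89 E0.7001
G1 X0.00 Y5.50 E0.8402
G1 X-3.89 Y3.89 E0.9802
G1 X-5.50 Y0.00 E1.1202

At z = 5.8 mm: the r=5.5 cylinder contributes a regular 8-gon of circumradius 5.5; the cube at (13.5, 11) does not reach this height (z outside [7.5, 15.5]); Taking the union: only the r=5.5 cylinder is present, so the union is just that shape — 1 connected region. The outline is a single polygon with 8 vertices. Extrusion per mm of travel: 0.4 × 0.2 / (π × 0.875²) = 0.033260. Accumulating E over each segment gives final E = 1.1202.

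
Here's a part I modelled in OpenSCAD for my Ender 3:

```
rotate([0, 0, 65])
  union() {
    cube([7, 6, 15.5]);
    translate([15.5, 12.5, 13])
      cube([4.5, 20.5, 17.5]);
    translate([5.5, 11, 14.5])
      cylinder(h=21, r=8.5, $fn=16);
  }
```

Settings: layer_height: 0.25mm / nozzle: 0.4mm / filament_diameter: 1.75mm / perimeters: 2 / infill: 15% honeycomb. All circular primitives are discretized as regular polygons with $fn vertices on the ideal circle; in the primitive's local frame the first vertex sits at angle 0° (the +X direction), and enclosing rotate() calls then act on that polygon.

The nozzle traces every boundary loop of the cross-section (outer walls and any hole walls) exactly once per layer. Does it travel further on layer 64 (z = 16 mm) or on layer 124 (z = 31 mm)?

Layer 64 (z = 16): the cube is not intersected at this z (z outside [0, 15.5]); the cube at (15.5, 12.5) (footprint 4.5×20.5) is included at this height (perimeter 50.00 mm); the cylinder at (5.5, 11): section is a regular 16-gon, circumradius r=8.5 (perimeter = 2·16·8.500·sin(180°/16) = 53.06 mm); Merging all regions: the 2 present regions are separate (no shared area or edge), so areas and boundary lengths simply add and each stays a separate island — boundary = 103.06 mm; (rotated 65° about Z; rotation is an isometry so areas/perimeters/island counts are preserved). So its perimeter = 103.06 mm. Layer 124 (z = 31): the cube does not reach this height (z outside [0, 15.5]); the cube at (15.5, 12.5) is not intersected at this z (z outside [13, 30.5]); the r=8.5 cylinder at (5.5, 11) gives a regular 16-gon of circumradius 8.5 (constant along its height) (perimeter = 2·16·8.500·sin(180°/16) = 53.06 mm); Combining (union): only the r=8.5 cylinder at (5.5, 11) is present, so the union is just that shape — boundary = 53.06 mm; (whole slice rotated 65° about Z — lengths, areas and connectivity unchanged). So its perimeter = 53.06 mm. Layer 64 is larger (103.06 vs 53.06 mm).

layer 64 (z = 16 mm)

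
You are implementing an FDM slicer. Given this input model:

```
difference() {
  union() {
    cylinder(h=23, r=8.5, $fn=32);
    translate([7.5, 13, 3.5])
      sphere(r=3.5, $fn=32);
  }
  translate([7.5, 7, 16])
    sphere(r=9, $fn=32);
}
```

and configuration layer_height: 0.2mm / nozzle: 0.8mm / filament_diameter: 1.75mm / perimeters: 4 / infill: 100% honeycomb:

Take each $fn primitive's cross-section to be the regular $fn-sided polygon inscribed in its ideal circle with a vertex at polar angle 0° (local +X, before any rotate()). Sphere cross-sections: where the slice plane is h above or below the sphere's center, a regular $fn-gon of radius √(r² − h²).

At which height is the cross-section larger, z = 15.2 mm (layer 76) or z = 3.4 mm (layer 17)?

layer 17 (z = 3.4 mm)

Layer 76 (z = 15.2): the r=8.5 cylinder gives a regular 32-gon of circumradius 8.5 (constant along its height) (area = (32/2)·8.500²·sin(360°/32) = 225.52 mm²); the sphere at (7.5, 13) is absent (|z−center|=11.700 > r=3.5); Merging all regions: only the r=8.5 cylinder is present, so the union is just that shape — area = 225.52 mm²; the r=9 sphere at (7.5, 7) slices to a regular 32-gon of circumradius 8.964 (√(r²−h²) with h=0.8 from center) (area = (32/2)·8.964²·sin(360°/32) = 250.84 mm²); Taking the first minus the rest: starting from that combined region (225.52 mm²), the r=9 sphere at (7.5, 7) partially overlaps it — only the 70.33 mm² overlap (of its 250.84 mm²) is removed, clipping the outline — area = 155.20 mm². So its area = 155.20 mm². Layer 17 (z = 3.4): the cylinder: section is a regular 32-gon, circumradius r=8.5 (area = (32/2)·8.500²·sin(360°/32) = 225.52 mm²); the r=3.5 sphere at (7.5, 13) slices to a regular 32-gon of circumradius 3.499 (√(r²−h²) with h=0.1 from center) (area = (32/2)·3.499²·sin(360°/32) = 38.21 mm²); Merging all regions: the 2 present regions are separate (no shared area or edge), so areas and boundary lengths simply add and each stays a separate island — area = 263.73 mm²; the sphere at (7.5, 7) does not reach this height (|z−center|=12.600 > r=9); After the difference (first − rest): none of the subtracted shapes is present at this height, so the result so far is unchanged — area = 263.73 mm². So its area = 263.73 mm². Layer 17 is larger (263.73 vs 155.20 mm²).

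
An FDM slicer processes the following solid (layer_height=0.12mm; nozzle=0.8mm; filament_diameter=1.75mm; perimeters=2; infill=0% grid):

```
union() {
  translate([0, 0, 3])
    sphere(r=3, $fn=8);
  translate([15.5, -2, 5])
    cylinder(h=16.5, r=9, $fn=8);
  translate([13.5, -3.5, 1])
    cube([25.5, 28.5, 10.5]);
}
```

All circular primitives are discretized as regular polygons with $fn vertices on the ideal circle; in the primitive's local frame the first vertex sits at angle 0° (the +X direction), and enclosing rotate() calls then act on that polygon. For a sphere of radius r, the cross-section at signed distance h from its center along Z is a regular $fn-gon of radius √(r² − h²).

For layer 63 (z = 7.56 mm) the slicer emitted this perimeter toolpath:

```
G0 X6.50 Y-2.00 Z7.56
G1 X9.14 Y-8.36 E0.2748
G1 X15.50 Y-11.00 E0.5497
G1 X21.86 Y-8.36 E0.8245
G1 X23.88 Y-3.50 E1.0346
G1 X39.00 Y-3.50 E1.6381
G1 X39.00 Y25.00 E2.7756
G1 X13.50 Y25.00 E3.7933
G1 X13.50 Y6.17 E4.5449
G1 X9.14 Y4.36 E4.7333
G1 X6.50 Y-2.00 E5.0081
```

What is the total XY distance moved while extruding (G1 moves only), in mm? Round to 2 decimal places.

Sum the Euclidean lengths of each G1 segment: total = 125.48 mm.

125.48 mm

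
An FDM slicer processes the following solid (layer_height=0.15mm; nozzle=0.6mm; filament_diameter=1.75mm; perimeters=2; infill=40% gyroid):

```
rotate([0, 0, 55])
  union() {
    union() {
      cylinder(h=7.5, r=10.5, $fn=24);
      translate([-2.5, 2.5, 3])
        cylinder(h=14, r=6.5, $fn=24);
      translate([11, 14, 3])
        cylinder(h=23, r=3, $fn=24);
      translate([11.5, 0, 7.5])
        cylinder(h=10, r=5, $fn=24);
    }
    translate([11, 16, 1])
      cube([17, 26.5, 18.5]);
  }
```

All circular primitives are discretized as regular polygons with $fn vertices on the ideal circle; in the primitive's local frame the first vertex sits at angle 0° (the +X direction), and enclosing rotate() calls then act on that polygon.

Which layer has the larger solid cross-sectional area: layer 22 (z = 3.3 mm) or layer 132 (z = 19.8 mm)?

layer 22 (z = 3.3 mm)

Layer 22 (z = 3.3): the cylinder: section is a regular 24-gon, circumradius r=10.5 (area = (24/2)·10.500²·sin(360°/24) = 342.42 mm²); the r=6.5 cylinder at (-2.5, 2.5) contributes a regular 24-gon of circumradius 6.5 (area = (24/2)·6.500²·sin(360°/24) = 131.22 mm²); the r=3 cylinder at (11, 14) gives a regular 24-gon of circumradius 3 (constant along its height) (area = (24/2)·3.000²·sin(360°/24) = 27.95 mm²); the cylinder at (11.5, 0) is not intersected at this z (z outside [7.5, 17.5]); Taking the union: the regions partially overlap — summed areas 501.59 mm² minus the doubly-counted overlap 131.22 mm² gives 370.37 mm² — area = 370.37 mm²; the cube at (11, 16) is present — its section is the full 17×26.5 rectangle (area 450.50 mm²); Merging all regions: the regions partially overlap — summed areas 820.87 mm² minus the doubly-counted overlap 1.51 mm² gives 819.36 mm² — area = 819.36 mm²; (whole slice rotated 55° about Z — lengths, areas and connectivity unchanged). So its area = 819.36 mm². Layer 132 (z = 19.8): the cylinder does not reach this height (z outside [0, 7.5]); the cylinder at (-2.5, 2.5) is not intersected at this z (z outside [3, 17]); the r=3 cylinder at (11, 14) contributes a regular 24-gon of circumradius 3 (area = (24/2)·3.000²·sin(360°/24) = 27.95 mm²); the cylinder at (11.5, 0) is not intersected at this z (z outside [7.5, 17.5]); Combining (union): only the r=3 cylinder at (11, 14) is present, so the union is just that shape — area = 27.95 mm²; the cube at (11, 16) does not reach this height (z outside [1, 19.5]); Merging all regions: only the result so far is present, so the union is just that shape — area = 27.95 mm²; (rotated 55° about Z; rotation is an isometry so areas/perimeters/island counts are preserved). So its area = 27.95 mm². Layer 22 is larger (819.36 vs 27.95 mm²).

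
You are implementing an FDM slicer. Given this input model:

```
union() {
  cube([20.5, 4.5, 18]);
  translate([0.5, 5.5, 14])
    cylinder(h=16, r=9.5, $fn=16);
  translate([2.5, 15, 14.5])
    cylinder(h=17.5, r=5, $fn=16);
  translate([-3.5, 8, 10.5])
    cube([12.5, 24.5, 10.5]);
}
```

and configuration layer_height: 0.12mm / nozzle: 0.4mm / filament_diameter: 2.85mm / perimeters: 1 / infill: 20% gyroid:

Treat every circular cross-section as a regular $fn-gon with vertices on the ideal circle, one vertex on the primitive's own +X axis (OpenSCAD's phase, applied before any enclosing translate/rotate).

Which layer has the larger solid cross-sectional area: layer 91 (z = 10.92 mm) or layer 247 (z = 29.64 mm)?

layer 91 (z = 10.92 mm)

Layer 91 (z = 10.92): the cube is present — its section is the full 20.5×4.5 rectangle (area 92.25 mm²); the cylinder at (0.5, 5.5) does not reach this height (z outside [14, 30]); the cylinder at (2.5, 15) is absent (z outside [14.5, 32]); the 12.5×24.5 cube at (-3.5, 8) contributes its full rectangle (area 306.25 mm²); Taking the union: the 2 present regions are separate (no shared area or edge), so areas and boundary lengths simply add and each stays a separate island — area = 398.50 mm². So its area = 398.50 mm². Layer 247 (z = 29.64): the cube does not reach this height (z outside [0, 18]); the r=9.5 cylinder at (0.5, 5.5) contributes a regular 16-gon of circumradius 9.5 (area = (16/2)·9.500²·sin(360°/16) = 276.30 mm²); the r=5 cylinder at (2.5, 15) gives a regular 16-gon of circumradius 5 (constant along its height) (area = (16/2)·5.000²·sin(360°/16) = 76.54 mm²); the cube at (-3.5, 8) is not intersected at this z (z outside [10.5, 21]); Merging all regions: the regions partially overlap — summed areas 352.83 mm² minus the doubly-counted overlap 30.75 mm² gives 322.09 mm² — area = 322.09 mm². So its area = 322.09 mm². Layer 91 is larger (398.50 vs 322.09 mm²).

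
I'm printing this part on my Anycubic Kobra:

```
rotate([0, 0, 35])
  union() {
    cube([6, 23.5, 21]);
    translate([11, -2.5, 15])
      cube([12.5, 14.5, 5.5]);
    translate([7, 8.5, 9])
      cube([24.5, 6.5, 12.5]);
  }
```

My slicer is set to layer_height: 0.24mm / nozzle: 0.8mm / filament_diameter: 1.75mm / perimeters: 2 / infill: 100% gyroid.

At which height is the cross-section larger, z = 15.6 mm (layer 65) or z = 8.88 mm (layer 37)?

Layer 65 (z = 15.6): the cube (footprint 6×23.5) is included at this height (area 141.00 mm²); the 12.5×14.5 cube at (11, -2.5) contributes its full rectangle (area 181.25 mm²); the cube at (7, 8.5) is present — its section is the full 24.5×6.5 rectangle (area 159.25 mm²); Taking the union: the regions partially overlap — summed areas 481.50 mm² minus the doubly-counted overlap 43.75 mm² gives 437.75 mm² — area = 437.75 mm²; (rotated 35° about Z; rotation is an isometry so areas/perimeters/island counts are preserved). So its area = 437.75 mm². Layer 37 (z = 8.88): the cube is present — its section is the full 6×23.5 rectangle (area 141.00 mm²); the cube at (11, -2.5) does not reach this height (z outside [15, 20.5]); the cube at (7, 8.5) does not reach this height (z outside [9, 21.5]); Taking the union: only the 6×23.5 cube is present, so the union is just that shape — area = 141.00 mm²; (rotated 35° about Z; rotation is an isometry so areas/perimeters/island counts are preserved). So its area = 141.00 mm². Layer 65 is larger (437.75 vs 141.00 mm²).

layer 65 (z = 15.6 mm)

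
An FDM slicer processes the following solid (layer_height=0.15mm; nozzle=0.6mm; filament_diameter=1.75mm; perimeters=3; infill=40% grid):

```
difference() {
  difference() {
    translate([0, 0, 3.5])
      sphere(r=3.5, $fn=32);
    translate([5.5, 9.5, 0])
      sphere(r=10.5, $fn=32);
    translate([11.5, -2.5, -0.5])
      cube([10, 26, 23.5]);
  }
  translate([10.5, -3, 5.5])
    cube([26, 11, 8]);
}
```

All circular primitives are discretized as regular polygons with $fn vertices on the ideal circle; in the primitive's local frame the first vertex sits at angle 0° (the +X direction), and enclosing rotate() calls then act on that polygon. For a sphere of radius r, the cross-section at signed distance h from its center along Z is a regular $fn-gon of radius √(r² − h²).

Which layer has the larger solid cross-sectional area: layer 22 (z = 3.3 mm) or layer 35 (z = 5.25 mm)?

Layer 22 (z = 3.3): the sphere: section is a regular 32-gon, circumradius = √(r²−h²) = √(3.5²−0.2²) = 3.494 (area = (32/2)·3.494²·sin(360°/32) = 38.11 mm²); the r=10.5 sphere at (5.5, 9.5) contributes a regular 32-gon of circumradius √(10.5²−3.3²) = 9.968 (area = (32/2)·9.968²·sin(360°/32) = 310.15 mm²); the 10×26 cube at (11.5, -2.5) contributes its full rectangle (area 260.00 mm²); Taking the first minus the rest: starting from the r=3.5 sphere (38.11 mm²), the r=10.5 sphere at (5.5, 9.5) partially overlaps it — only the 10.77 mm² overlap (of its 310.15 mm²) is removed, clipping the outline; the 10×26 cube at (11.5, -2.5) misses the remaining region (no effect) — area = 27.34 mm²; the cube at (10.5, -3) does not reach this height (z outside [5.5, 13.5]); After the difference (first − rest): none of the subtracted shapes is present at this height, so that combined region is unchanged — area = 27.34 mm². So its area = 27.34 mm². Layer 35 (z = 5.25): the r=3.5 sphere contributes a regular 32-gon of circumradius √(3.5²−1.75²) = 3.031 (area = (32/2)·3.031²·sin(360°/32) = 28.68 mm²); the r=10.5 sphere at (5.5, 9.5) slices to a regular 32-gon of circumradius 9.093 (√(r²−h²) with h=5.25 from center) (area = (32/2)·9.093²·sin(360°/32) = 258.10 mm²); the cube at (11.5, -2.5) is present — its section is the full 10×26 rectangle (area 260.00 mm²); After the difference (first − rest): starting from the r=3.5 sphere (28.68 mm²), the r=10.5 sphere at (5.5, 9.5) partially overlaps it — only the 3.19 mm² overlap (of its 258.10 mm²) is removed, clipping the outline; the 10×26 cube at (11.5, -2.5) misses the remaining region (no effect) — area = 25.48 mm²; the cube at (10.5, -3) is not intersected at this z (z outside [5.5, 13.5]); After the difference (first − rest): none of the subtracted shapes is present at this height, so the result so far is unchanged — area = 25.48 mm². So its area = 25.48 mm². Layer 22 is larger (27.34 vs 25.48 mm²).

layer 22 (z = 3.3 mm)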